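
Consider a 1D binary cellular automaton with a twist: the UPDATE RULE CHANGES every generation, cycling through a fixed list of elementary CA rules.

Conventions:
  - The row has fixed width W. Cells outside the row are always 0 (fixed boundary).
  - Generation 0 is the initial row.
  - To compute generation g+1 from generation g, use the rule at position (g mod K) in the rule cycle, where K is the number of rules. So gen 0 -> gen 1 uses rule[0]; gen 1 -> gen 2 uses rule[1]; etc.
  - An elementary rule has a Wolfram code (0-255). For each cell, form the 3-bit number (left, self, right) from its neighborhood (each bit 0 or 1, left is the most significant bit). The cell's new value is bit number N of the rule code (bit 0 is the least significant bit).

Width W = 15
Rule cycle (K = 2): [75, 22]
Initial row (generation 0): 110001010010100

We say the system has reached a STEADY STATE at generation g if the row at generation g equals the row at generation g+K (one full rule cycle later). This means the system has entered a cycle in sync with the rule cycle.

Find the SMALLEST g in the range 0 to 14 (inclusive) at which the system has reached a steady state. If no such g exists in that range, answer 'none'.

Gen 0: 110001010010100
Gen 1 (rule 75): 110110000100001
Gen 2 (rule 22): 000001001110011
Gen 3 (rule 75): 111110011010111
Gen 4 (rule 22): 000001100010000
Gen 5 (rule 75): 111111101100111
Gen 6 (rule 22): 000000000011000
Gen 7 (rule 75): 111111111111011
Gen 8 (rule 22): 000000000000000
Gen 9 (rule 75): 111111111111111
Gen 10 (rule 22): 000000000000000
Gen 11 (rule 75): 111111111111111
Gen 12 (rule 22): 000000000000000
Gen 13 (rule 75): 111111111111111
Gen 14 (rule 22): 000000000000000
Gen 15 (rule 75): 111111111111111
Gen 16 (rule 22): 000000000000000

Answer: 8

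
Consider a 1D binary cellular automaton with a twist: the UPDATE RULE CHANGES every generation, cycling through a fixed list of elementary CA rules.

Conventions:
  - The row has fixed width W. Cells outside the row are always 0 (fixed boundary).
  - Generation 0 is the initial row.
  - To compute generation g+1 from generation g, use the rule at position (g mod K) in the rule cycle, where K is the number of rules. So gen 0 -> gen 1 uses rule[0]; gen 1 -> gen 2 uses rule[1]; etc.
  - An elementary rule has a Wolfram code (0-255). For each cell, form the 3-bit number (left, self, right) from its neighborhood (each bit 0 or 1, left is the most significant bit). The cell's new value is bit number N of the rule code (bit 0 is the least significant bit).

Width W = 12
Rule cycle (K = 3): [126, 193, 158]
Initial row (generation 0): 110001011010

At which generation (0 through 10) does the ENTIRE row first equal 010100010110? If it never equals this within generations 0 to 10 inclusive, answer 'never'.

Gen 0: 110001011010
Gen 1 (rule 126): 111011111111
Gen 2 (rule 193): 011001111111
Gen 3 (rule 158): 110111111110
Gen 4 (rule 126): 111100000011
Gen 5 (rule 193): 011101111001
Gen 6 (rule 158): 111001110111
Gen 7 (rule 126): 101111011101
Gen 8 (rule 193): 000111001100
Gen 9 (rule 158): 001110111010
Gen 10 (rule 126): 011011101111

Answer: never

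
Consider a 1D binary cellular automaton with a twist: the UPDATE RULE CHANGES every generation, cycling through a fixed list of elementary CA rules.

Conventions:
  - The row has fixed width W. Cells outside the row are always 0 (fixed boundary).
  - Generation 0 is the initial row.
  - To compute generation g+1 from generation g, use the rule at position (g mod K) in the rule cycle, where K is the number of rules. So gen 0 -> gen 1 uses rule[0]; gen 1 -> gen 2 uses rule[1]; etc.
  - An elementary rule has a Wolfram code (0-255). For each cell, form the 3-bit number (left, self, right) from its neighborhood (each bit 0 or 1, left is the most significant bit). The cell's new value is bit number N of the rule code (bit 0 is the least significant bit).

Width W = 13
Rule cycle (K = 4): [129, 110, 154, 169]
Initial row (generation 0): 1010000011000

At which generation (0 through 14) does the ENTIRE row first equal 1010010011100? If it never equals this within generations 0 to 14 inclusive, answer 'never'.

Gen 0: 1010000011000
Gen 1 (rule 129): 0000111000011
Gen 2 (rule 110): 0001101000111
Gen 3 (rule 154): 0011000101110
Gen 4 (rule 169): 1010010011100
Gen 5 (rule 129): 0000000001001
Gen 6 (rule 110): 0000000011011
Gen 7 (rule 154): 0000000110010
Gen 8 (rule 169): 1111110100000
Gen 9 (rule 129): 0111100001111
Gen 10 (rule 110): 1100100011001
Gen 11 (rule 154): 1011010110110
Gen 12 (rule 169): 0110101101100
Gen 13 (rule 129): 0000000000001
Gen 14 (rule 110): 0000000000011

Answer: 4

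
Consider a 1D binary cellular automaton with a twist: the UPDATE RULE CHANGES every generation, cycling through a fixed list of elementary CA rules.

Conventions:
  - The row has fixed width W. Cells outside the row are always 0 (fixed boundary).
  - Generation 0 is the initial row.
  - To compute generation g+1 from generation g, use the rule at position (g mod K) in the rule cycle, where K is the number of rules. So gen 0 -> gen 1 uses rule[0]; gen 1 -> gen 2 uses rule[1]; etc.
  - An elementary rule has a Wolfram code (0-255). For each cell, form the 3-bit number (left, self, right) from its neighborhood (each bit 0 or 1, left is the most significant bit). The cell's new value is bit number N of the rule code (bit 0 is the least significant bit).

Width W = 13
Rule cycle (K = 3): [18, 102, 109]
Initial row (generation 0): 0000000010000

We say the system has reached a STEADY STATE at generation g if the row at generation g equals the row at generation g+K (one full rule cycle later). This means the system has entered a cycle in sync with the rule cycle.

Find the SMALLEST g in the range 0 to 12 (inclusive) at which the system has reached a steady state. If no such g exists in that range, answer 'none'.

Gen 0: 0000000010000
Gen 1 (rule 18): 0000000101000
Gen 2 (rule 102): 0000001111000
Gen 3 (rule 109): 1111101001011
Gen 4 (rule 18): 0000000110000
Gen 5 (rule 102): 0000001010000
Gen 6 (rule 109): 1111101110111
Gen 7 (rule 18): 0000000000000
Gen 8 (rule 102): 0000000000000
Gen 9 (rule 109): 1111111111111
Gen 10 (rule 18): 0000000000000
Gen 11 (rule 102): 0000000000000
Gen 12 (rule 109): 1111111111111
Gen 13 (rule 18): 0000000000000
Gen 14 (rule 102): 0000000000000
Gen 15 (rule 109): 1111111111111

Answer: 7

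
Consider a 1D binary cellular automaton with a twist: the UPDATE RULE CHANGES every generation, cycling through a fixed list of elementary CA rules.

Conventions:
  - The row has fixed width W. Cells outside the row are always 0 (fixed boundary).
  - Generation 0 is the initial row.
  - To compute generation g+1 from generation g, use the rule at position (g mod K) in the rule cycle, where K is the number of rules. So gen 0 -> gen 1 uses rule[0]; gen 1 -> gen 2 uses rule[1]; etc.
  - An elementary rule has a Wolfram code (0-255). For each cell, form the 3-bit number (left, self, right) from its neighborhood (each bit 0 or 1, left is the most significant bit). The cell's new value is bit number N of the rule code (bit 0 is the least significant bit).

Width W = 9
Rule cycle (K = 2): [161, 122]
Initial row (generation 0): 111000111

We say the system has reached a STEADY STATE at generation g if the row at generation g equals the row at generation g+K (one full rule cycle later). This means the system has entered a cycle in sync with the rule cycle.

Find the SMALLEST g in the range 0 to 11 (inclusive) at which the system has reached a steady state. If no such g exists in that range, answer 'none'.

Gen 0: 111000111
Gen 1 (rule 161): 010010010
Gen 2 (rule 122): 101101101
Gen 3 (rule 161): 010010010
Gen 4 (rule 122): 101101101
Gen 5 (rule 161): 010010010
Gen 6 (rule 122): 101101101
Gen 7 (rule 161): 010010010
Gen 8 (rule 122): 101101101
Gen 9 (rule 161): 010010010
Gen 10 (rule 122): 101101101
Gen 11 (rule 161): 010010010
Gen 12 (rule 122): 101101101
Gen 13 (rule 161): 010010010

Answer: 1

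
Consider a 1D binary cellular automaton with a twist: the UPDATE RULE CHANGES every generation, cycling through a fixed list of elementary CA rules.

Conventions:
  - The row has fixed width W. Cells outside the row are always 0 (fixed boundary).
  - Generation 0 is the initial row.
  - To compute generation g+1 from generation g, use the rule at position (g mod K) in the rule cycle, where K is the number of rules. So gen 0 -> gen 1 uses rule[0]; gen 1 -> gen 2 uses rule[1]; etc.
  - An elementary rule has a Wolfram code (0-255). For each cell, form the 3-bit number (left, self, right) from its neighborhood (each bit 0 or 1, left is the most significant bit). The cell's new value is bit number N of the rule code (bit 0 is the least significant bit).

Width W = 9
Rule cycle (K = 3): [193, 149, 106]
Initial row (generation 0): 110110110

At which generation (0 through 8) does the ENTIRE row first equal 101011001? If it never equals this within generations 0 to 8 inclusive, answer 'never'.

Answer: never

Derivation:
Gen 0: 110110110
Gen 1 (rule 193): 010010010
Gen 2 (rule 149): 011011011
Gen 3 (rule 106): 111111111
Gen 4 (rule 193): 011111111
Gen 5 (rule 149): 001111110
Gen 6 (rule 106): 011000010
Gen 7 (rule 193): 001011000
Gen 8 (rule 149): 101000111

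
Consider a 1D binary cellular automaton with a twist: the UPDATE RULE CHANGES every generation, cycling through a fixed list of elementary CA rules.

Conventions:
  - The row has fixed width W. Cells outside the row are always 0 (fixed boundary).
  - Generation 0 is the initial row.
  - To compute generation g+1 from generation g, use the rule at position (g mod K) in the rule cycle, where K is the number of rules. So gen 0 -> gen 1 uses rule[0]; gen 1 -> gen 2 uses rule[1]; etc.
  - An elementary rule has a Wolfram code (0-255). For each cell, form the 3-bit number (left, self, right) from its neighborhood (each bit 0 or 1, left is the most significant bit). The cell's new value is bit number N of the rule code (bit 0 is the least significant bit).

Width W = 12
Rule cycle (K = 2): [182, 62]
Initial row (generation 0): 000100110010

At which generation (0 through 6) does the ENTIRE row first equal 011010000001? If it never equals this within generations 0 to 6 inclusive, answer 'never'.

Answer: never

Derivation:
Gen 0: 000100110010
Gen 1 (rule 182): 001111001111
Gen 2 (rule 62): 011000111000
Gen 3 (rule 182): 100101010100
Gen 4 (rule 62): 111111111110
Gen 5 (rule 182): 011111111101
Gen 6 (rule 62): 110000000011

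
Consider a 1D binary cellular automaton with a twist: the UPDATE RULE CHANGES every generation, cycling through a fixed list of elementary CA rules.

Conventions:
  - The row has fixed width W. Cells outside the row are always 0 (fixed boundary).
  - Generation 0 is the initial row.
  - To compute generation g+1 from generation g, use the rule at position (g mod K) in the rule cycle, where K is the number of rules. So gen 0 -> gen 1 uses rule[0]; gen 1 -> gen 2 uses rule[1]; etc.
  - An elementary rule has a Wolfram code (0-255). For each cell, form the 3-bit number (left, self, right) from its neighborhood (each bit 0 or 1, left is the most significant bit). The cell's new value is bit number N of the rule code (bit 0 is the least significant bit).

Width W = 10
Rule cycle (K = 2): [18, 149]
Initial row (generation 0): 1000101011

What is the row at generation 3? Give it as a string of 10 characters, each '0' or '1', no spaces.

Answer: 1000000000

Derivation:
Gen 0: 1000101011
Gen 1 (rule 18): 0101000000
Gen 2 (rule 149): 0101111111
Gen 3 (rule 18): 1000000000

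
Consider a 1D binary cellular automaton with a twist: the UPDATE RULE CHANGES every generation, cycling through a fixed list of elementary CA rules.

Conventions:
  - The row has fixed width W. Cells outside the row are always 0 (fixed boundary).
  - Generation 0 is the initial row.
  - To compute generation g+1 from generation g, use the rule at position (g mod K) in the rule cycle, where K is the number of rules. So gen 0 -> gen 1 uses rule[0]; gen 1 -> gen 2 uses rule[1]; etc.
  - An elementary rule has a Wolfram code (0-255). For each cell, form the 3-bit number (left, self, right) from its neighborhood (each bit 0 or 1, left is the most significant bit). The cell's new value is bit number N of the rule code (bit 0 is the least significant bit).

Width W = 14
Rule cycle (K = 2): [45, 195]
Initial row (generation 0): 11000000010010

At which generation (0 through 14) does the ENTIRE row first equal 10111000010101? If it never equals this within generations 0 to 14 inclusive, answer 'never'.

Answer: 3

Derivation:
Gen 0: 11000000010010
Gen 1 (rule 45): 10011111010010
Gen 2 (rule 195): 00101111000100
Gen 3 (rule 45): 10111000010101
Gen 4 (rule 195): 00011011100000
Gen 5 (rule 45): 11010110001111
Gen 6 (rule 195): 01000010110111
Gen 7 (rule 45): 01011011101100
Gen 8 (rule 195): 10001001100101
Gen 9 (rule 45): 10101001000111
Gen 10 (rule 195): 00000010011011
Gen 11 (rule 45): 11111010010110
Gen 12 (rule 195): 01111000100010
Gen 13 (rule 45): 01000010101010
Gen 14 (rule 195): 10011100000000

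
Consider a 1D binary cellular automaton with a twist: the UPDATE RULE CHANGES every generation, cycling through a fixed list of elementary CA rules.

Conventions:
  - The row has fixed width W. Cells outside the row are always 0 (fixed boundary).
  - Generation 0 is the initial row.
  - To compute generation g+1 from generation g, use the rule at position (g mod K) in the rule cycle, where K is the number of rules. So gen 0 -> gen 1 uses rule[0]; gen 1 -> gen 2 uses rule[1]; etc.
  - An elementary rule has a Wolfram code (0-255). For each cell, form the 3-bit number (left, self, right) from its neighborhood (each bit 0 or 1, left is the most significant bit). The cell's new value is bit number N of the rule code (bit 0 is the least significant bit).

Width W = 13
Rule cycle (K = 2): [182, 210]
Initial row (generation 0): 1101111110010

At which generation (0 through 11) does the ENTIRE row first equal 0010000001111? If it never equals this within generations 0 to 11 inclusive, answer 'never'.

Answer: never

Derivation:
Gen 0: 1101111110010
Gen 1 (rule 182): 0010111101111
Gen 2 (rule 210): 0100011100111
Gen 3 (rule 182): 1110101011010
Gen 4 (rule 210): 0110000001001
Gen 5 (rule 182): 1001000011111
Gen 6 (rule 210): 0110100101111
Gen 7 (rule 182): 1001111110110
Gen 8 (rule 210): 0110111110011
Gen 9 (rule 182): 1001011101100
Gen 10 (rule 210): 0110001100110
Gen 11 (rule 182): 1001010011001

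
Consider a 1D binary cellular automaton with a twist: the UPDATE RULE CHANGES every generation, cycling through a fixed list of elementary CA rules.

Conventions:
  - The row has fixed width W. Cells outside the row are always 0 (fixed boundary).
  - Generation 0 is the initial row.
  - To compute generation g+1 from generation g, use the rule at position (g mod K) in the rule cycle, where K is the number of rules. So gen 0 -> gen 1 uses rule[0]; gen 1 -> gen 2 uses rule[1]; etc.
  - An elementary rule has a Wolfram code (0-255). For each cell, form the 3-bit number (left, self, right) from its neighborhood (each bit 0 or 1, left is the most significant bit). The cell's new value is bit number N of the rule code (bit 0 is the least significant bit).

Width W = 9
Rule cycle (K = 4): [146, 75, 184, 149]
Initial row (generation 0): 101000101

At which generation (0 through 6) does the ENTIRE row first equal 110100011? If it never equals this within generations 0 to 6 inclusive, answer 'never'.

Answer: never

Derivation:
Gen 0: 101000101
Gen 1 (rule 146): 000101000
Gen 2 (rule 75): 111000011
Gen 3 (rule 184): 110100010
Gen 4 (rule 149): 000111011
Gen 5 (rule 146): 001010000
Gen 6 (rule 75): 110000111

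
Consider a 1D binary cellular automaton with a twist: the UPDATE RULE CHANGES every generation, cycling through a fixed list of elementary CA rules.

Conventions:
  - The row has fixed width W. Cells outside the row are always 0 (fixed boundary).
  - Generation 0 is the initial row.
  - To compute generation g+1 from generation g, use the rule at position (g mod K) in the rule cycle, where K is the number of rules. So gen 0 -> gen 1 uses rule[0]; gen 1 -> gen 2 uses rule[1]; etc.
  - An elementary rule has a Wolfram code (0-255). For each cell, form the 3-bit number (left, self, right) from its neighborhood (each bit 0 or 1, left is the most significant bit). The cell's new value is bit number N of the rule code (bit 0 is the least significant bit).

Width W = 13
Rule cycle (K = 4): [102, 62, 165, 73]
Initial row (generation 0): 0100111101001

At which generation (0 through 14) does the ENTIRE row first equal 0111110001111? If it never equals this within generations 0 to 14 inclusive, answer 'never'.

Answer: 10

Derivation:
Gen 0: 0100111101001
Gen 1 (rule 102): 1101000111011
Gen 2 (rule 62): 1011101100110
Gen 3 (rule 165): 1101010000000
Gen 4 (rule 73): 1100000111111
Gen 5 (rule 102): 0100001000001
Gen 6 (rule 62): 1110011100011
Gen 7 (rule 165): 0100001001000
Gen 8 (rule 73): 0001100000011
Gen 9 (rule 102): 0010100000101
Gen 10 (rule 62): 0111110001111
Gen 11 (rule 165): 0011100100110
Gen 12 (rule 73): 1010100000110
Gen 13 (rule 102): 1111100001010
Gen 14 (rule 62): 1000010011111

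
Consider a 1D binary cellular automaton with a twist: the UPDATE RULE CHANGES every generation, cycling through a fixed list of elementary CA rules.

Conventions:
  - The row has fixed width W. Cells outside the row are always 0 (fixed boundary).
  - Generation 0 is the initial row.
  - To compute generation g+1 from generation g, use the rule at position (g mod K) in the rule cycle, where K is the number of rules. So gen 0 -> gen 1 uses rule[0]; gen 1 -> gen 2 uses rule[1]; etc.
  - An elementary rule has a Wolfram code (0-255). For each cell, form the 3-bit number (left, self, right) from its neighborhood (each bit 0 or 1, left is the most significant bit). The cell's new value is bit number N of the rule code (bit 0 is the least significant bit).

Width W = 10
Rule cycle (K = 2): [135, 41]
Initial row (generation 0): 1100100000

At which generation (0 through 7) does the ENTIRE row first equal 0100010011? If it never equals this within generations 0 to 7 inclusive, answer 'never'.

Gen 0: 1100100000
Gen 1 (rule 135): 0001101111
Gen 2 (rule 41): 1101011000
Gen 3 (rule 135): 0001000011
Gen 4 (rule 41): 1100011010
Gen 5 (rule 135): 0001100010
Gen 6 (rule 41): 1101001000
Gen 7 (rule 135): 0001011011

Answer: never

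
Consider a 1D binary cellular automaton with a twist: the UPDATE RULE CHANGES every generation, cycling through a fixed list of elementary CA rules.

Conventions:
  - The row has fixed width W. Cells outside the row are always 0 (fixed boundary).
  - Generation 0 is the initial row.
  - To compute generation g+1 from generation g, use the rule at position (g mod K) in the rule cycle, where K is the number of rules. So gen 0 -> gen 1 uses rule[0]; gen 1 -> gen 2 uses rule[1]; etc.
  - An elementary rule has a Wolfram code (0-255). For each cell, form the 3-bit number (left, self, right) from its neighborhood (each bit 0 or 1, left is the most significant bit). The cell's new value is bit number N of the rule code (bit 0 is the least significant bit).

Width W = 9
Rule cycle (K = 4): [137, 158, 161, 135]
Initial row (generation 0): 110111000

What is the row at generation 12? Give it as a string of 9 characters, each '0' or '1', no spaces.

Answer: 110111101

Derivation:
Gen 0: 110111000
Gen 1 (rule 137): 100110011
Gen 2 (rule 158): 111101110
Gen 3 (rule 161): 011010100
Gen 4 (rule 135): 100010101
Gen 5 (rule 137): 001000000
Gen 6 (rule 158): 011100000
Gen 7 (rule 161): 001001111
Gen 8 (rule 135): 111010110
Gen 9 (rule 137): 110000100
Gen 10 (rule 158): 101001110
Gen 11 (rule 161): 010000100
Gen 12 (rule 135): 110111101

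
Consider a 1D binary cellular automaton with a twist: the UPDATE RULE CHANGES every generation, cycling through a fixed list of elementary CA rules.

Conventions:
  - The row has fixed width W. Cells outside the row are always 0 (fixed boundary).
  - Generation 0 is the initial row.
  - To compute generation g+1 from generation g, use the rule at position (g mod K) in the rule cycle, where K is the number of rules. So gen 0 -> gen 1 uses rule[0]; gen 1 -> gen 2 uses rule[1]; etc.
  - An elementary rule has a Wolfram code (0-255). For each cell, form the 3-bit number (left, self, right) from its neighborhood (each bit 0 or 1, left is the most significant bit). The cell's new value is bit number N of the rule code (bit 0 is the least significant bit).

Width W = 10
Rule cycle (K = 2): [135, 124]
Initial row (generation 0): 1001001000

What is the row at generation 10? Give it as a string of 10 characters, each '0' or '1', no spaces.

Answer: 1111001101

Derivation:
Gen 0: 1001001000
Gen 1 (rule 135): 1011011011
Gen 2 (rule 124): 1111111111
Gen 3 (rule 135): 0111111110
Gen 4 (rule 124): 0100000011
Gen 5 (rule 135): 1101111100
Gen 6 (rule 124): 1111000110
Gen 7 (rule 135): 0110011000
Gen 8 (rule 124): 0111011100
Gen 9 (rule 135): 1010001001
Gen 10 (rule 124): 1111001101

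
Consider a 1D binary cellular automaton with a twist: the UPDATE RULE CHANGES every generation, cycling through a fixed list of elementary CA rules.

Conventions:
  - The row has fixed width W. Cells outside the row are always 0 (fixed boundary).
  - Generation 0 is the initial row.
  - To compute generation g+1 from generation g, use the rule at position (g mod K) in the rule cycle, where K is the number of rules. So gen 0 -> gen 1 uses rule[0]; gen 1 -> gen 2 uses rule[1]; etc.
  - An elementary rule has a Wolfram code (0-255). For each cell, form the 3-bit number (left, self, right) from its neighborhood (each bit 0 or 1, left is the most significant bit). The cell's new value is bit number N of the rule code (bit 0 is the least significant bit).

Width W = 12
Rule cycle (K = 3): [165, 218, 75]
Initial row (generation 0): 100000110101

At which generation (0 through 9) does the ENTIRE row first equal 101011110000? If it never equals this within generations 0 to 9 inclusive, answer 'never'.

Gen 0: 100000110101
Gen 1 (rule 165): 101110001111
Gen 2 (rule 218): 001111011111
Gen 3 (rule 75): 111001010001
Gen 4 (rule 165): 010001110101
Gen 5 (rule 218): 101011110000
Gen 6 (rule 75): 000010010111
Gen 7 (rule 165): 111010011010
Gen 8 (rule 218): 111001111001
Gen 9 (rule 75): 101011001010

Answer: 5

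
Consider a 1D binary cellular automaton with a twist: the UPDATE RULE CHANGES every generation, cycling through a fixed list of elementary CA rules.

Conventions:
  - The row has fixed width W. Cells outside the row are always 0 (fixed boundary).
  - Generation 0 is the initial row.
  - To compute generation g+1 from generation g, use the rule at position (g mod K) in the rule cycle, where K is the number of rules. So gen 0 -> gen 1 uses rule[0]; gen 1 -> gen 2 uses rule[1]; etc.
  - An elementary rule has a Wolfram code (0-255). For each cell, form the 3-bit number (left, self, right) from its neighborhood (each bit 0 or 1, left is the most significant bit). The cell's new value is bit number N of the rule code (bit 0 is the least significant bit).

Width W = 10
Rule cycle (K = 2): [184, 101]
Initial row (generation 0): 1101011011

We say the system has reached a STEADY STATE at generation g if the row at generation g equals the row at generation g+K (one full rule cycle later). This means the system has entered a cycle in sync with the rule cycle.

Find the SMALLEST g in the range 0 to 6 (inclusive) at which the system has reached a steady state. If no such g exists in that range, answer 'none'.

Gen 0: 1101011011
Gen 1 (rule 184): 1010110110
Gen 2 (rule 101): 1111011010
Gen 3 (rule 184): 1110110101
Gen 4 (rule 101): 0011011111
Gen 5 (rule 184): 0010111110
Gen 6 (rule 101): 1011000010
Gen 7 (rule 184): 0110100001
Gen 8 (rule 101): 0011101101

Answer: none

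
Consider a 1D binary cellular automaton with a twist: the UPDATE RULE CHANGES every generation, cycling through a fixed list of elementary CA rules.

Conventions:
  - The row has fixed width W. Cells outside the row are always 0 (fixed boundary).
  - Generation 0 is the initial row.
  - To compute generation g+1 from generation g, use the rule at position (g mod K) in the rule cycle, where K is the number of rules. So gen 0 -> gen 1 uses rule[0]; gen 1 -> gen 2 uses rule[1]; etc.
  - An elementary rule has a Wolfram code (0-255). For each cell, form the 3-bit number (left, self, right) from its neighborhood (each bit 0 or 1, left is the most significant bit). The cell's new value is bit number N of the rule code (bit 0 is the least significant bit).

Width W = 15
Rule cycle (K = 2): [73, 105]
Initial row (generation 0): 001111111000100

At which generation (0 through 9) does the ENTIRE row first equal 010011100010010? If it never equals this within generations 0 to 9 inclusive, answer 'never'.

Answer: 6

Derivation:
Gen 0: 001111111000100
Gen 1 (rule 73): 101000001010001
Gen 2 (rule 105): 010011100100100
Gen 3 (rule 73): 000010100000001
Gen 4 (rule 105): 111001001111100
Gen 5 (rule 73): 101000001000101
Gen 6 (rule 105): 010011100010010
Gen 7 (rule 73): 000010101000000
Gen 8 (rule 105): 111001010011111
Gen 9 (rule 73): 101000000010001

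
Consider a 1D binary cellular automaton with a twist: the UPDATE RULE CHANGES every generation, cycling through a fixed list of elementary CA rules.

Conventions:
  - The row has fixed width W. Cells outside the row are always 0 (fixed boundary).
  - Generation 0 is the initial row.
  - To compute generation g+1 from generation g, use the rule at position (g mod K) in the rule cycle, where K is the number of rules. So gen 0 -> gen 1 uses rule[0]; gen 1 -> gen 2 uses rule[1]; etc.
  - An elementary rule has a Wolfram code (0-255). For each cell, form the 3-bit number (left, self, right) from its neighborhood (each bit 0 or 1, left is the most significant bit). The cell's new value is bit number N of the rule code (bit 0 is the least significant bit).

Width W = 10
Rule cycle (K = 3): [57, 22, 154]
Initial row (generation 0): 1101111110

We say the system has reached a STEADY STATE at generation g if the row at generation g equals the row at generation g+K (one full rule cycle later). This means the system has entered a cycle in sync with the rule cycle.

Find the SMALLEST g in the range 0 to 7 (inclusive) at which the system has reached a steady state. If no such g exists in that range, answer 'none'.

Gen 0: 1101111110
Gen 1 (rule 57): 1011000001
Gen 2 (rule 22): 1000100011
Gen 3 (rule 154): 0101010110
Gen 4 (rule 57): 0010101101
Gen 5 (rule 22): 0110100001
Gen 6 (rule 154): 1100010010
Gen 7 (rule 57): 1011001001
Gen 8 (rule 22): 1000111111
Gen 9 (rule 154): 0101111110
Gen 10 (rule 57): 0011000001

Answer: none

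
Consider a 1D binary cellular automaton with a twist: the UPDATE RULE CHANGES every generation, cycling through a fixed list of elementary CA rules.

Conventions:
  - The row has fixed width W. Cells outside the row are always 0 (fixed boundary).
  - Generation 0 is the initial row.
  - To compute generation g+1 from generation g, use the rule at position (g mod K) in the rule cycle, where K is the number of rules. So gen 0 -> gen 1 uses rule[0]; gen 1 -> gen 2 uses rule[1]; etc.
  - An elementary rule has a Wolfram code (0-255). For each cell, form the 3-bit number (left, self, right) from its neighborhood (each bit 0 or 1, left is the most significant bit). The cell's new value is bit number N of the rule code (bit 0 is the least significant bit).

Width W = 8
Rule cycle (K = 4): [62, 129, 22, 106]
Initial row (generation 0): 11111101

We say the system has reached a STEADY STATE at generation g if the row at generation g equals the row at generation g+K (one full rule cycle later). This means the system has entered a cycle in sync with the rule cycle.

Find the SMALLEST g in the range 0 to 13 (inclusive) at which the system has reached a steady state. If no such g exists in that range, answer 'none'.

Gen 0: 11111101
Gen 1 (rule 62): 10000011
Gen 2 (rule 129): 00111000
Gen 3 (rule 22): 01000100
Gen 4 (rule 106): 10001000
Gen 5 (rule 62): 11011100
Gen 6 (rule 129): 00001001
Gen 7 (rule 22): 00011111
Gen 8 (rule 106): 00110001
Gen 9 (rule 62): 01101011
Gen 10 (rule 129): 00000000
Gen 11 (rule 22): 00000000
Gen 12 (rule 106): 00000000
Gen 13 (rule 62): 00000000
Gen 14 (rule 129): 11111111
Gen 15 (rule 22): 00000000
Gen 16 (rule 106): 00000000
Gen 17 (rule 62): 00000000

Answer: 11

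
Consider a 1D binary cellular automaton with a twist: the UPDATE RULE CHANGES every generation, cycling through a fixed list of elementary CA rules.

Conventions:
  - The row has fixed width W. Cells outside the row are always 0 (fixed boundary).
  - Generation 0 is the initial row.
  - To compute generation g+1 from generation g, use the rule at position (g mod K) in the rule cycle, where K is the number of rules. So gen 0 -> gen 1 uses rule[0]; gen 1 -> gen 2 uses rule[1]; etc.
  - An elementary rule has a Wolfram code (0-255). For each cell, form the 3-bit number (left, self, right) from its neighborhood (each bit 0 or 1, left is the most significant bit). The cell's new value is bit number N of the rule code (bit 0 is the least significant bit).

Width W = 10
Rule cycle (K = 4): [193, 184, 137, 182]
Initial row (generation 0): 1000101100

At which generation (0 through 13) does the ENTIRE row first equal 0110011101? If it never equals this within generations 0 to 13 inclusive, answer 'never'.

Gen 0: 1000101100
Gen 1 (rule 193): 0010000101
Gen 2 (rule 184): 0001000010
Gen 3 (rule 137): 1100011000
Gen 4 (rule 182): 0010100100
Gen 5 (rule 193): 1000000001
Gen 6 (rule 184): 0100000000
Gen 7 (rule 137): 0001111111
Gen 8 (rule 182): 0010111110
Gen 9 (rule 193): 1000011110
Gen 10 (rule 184): 0100011101
Gen 11 (rule 137): 0001011000
Gen 12 (rule 182): 0011100100
Gen 13 (rule 193): 1001100001

Answer: never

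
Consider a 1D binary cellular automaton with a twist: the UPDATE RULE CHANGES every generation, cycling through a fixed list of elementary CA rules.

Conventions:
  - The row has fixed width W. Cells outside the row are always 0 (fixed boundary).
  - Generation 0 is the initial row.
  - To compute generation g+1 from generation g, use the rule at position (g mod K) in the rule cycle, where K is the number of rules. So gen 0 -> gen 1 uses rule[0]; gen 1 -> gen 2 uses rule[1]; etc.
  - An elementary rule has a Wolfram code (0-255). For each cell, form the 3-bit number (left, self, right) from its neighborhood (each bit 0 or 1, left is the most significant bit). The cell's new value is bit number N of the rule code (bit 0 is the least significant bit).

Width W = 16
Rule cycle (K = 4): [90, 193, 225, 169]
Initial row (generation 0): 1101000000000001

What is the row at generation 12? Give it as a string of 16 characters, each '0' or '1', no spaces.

Answer: 1111010101110000

Derivation:
Gen 0: 1101000000000001
Gen 1 (rule 90): 1100100000000010
Gen 2 (rule 193): 0100001111111000
Gen 3 (rule 225): 0001100111111011
Gen 4 (rule 169): 1101000111110110
Gen 5 (rule 90): 1100101100010111
Gen 6 (rule 193): 0100000101000011
Gen 7 (rule 225): 0001110010011001
Gen 8 (rule 169): 1101100000010000
Gen 9 (rule 90): 1101110000101000
Gen 10 (rule 193): 0100110110000011
Gen 11 (rule 225): 0000011010111001
Gen 12 (rule 169): 1111010101110000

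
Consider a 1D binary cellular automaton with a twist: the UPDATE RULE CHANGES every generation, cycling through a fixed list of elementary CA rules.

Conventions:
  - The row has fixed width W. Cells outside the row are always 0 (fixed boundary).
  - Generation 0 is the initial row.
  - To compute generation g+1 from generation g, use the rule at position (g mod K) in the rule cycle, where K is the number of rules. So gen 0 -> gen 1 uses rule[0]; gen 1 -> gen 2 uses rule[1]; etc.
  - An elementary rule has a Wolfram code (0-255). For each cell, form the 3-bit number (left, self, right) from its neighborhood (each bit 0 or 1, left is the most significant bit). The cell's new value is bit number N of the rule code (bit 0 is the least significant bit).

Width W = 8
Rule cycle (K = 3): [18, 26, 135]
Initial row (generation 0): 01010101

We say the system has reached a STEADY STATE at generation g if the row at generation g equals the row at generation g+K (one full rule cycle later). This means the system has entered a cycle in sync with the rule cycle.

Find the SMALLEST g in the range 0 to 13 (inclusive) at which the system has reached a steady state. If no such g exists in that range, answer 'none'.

Answer: 4

Derivation:
Gen 0: 01010101
Gen 1 (rule 18): 10000000
Gen 2 (rule 26): 01000000
Gen 3 (rule 135): 11011111
Gen 4 (rule 18): 00000000
Gen 5 (rule 26): 00000000
Gen 6 (rule 135): 11111111
Gen 7 (rule 18): 00000000
Gen 8 (rule 26): 00000000
Gen 9 (rule 135): 11111111
Gen 10 (rule 18): 00000000
Gen 11 (rule 26): 00000000
Gen 12 (rule 135): 11111111
Gen 13 (rule 18): 00000000
Gen 14 (rule 26): 00000000
Gen 15 (rule 135): 11111111
Gen 16 (rule 18): 00000000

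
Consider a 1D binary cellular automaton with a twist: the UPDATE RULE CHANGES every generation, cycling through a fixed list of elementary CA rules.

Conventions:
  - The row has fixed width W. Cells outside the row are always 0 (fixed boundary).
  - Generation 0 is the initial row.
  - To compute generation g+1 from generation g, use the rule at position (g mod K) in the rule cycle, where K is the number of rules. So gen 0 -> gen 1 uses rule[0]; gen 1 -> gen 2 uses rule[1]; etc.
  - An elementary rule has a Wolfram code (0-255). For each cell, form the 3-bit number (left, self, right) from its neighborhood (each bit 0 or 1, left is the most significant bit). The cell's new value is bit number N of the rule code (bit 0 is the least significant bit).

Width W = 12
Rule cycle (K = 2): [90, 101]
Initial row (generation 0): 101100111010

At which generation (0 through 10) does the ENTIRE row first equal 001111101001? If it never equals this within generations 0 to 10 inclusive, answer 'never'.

Gen 0: 101100111010
Gen 1 (rule 90): 001111101001
Gen 2 (rule 101): 100000111001
Gen 3 (rule 90): 010001101110
Gen 4 (rule 101): 010100110010
Gen 5 (rule 90): 100011111101
Gen 6 (rule 101): 101000000111
Gen 7 (rule 90): 000100001101
Gen 8 (rule 101): 110101100111
Gen 9 (rule 90): 110001111101
Gen 10 (rule 101): 010100000111

Answer: 1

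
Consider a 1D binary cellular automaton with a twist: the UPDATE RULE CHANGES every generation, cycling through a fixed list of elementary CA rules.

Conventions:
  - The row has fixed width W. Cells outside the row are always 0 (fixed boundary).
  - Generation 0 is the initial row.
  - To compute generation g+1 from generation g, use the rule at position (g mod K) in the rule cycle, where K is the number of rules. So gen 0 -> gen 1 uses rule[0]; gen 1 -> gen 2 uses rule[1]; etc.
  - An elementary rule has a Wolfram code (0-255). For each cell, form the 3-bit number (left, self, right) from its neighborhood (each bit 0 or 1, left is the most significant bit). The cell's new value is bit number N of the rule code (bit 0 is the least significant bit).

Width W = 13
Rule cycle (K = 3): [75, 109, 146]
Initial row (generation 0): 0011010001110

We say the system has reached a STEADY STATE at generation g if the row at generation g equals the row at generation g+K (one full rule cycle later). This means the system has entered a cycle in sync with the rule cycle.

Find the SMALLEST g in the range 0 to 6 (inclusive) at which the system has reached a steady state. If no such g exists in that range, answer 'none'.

Gen 0: 0011010001110
Gen 1 (rule 75): 1111000111010
Gen 2 (rule 109): 1001010101110
Gen 3 (rule 146): 0110000000101
Gen 4 (rule 75): 1110111111000
Gen 5 (rule 109): 1011100001011
Gen 6 (rule 146): 0001010010000
Gen 7 (rule 75): 1110000100111
Gen 8 (rule 109): 1010110100101
Gen 9 (rule 146): 0000000011000

Answer: none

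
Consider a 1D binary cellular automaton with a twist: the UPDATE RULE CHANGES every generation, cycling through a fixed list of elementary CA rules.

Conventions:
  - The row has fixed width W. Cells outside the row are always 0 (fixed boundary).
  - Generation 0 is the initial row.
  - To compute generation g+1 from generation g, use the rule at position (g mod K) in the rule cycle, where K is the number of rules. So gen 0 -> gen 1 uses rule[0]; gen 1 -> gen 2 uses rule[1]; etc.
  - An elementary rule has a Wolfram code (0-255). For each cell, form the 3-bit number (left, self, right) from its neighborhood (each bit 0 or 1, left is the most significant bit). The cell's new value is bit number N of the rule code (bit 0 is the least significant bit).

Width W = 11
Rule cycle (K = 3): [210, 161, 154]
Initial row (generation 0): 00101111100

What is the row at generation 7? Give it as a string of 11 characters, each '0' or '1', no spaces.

Gen 0: 00101111100
Gen 1 (rule 210): 01000111110
Gen 2 (rule 161): 00010011100
Gen 3 (rule 154): 00101111010
Gen 4 (rule 210): 01000111001
Gen 5 (rule 161): 00010010000
Gen 6 (rule 154): 00101101000
Gen 7 (rule 210): 01000100100

Answer: 01000100100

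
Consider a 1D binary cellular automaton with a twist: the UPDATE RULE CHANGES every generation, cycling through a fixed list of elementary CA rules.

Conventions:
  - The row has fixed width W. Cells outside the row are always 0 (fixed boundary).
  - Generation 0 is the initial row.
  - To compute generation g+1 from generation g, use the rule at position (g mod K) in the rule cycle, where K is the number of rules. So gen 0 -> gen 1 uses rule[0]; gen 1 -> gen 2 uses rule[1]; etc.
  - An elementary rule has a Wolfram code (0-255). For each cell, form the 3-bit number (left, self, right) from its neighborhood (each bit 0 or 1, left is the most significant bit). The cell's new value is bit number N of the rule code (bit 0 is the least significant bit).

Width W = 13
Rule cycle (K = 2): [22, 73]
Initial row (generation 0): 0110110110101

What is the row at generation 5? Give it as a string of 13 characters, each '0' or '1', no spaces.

Gen 0: 0110110110101
Gen 1 (rule 22): 1000000000101
Gen 2 (rule 73): 0011111110000
Gen 3 (rule 22): 0100000001000
Gen 4 (rule 73): 0001111100011
Gen 5 (rule 22): 0010000010100

Answer: 0010000010100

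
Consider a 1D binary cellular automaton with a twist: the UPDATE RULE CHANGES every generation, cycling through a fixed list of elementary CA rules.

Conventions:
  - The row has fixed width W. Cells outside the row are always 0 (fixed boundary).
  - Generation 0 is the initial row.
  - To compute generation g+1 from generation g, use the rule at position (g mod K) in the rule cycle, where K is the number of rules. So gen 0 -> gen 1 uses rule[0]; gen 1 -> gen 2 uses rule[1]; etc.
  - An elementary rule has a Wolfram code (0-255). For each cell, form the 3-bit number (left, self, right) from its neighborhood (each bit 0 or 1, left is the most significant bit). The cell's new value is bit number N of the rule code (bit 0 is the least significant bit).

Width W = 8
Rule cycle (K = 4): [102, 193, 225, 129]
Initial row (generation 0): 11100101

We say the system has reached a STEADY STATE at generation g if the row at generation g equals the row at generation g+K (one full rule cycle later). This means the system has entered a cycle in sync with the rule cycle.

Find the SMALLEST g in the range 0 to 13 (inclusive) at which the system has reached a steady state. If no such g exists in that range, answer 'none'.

Answer: 8

Derivation:
Gen 0: 11100101
Gen 1 (rule 102): 00101111
Gen 2 (rule 193): 10000111
Gen 3 (rule 225): 00110011
Gen 4 (rule 129): 10000000
Gen 5 (rule 102): 10000000
Gen 6 (rule 193): 00111111
Gen 7 (rule 225): 10011111
Gen 8 (rule 129): 00001110
Gen 9 (rule 102): 00010010
Gen 10 (rule 193): 11000000
Gen 11 (rule 225): 01011111
Gen 12 (rule 129): 00001110
Gen 13 (rule 102): 00010010
Gen 14 (rule 193): 11000000
Gen 15 (rule 225): 01011111
Gen 16 (rule 129): 00001110
Gen 17 (rule 102): 00010010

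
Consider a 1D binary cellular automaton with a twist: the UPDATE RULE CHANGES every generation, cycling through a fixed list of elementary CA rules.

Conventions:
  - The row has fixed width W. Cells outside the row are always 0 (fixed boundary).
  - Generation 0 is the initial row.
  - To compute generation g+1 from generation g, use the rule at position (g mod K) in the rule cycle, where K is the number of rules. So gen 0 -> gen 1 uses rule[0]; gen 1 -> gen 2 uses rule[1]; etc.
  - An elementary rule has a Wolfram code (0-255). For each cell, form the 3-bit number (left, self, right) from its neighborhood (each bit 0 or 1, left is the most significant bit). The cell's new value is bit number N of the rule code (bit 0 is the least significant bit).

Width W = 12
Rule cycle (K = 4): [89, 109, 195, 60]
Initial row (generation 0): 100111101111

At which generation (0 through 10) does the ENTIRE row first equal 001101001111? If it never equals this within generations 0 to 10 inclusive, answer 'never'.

Answer: 9

Derivation:
Gen 0: 100111101111
Gen 1 (rule 89): 010100101001
Gen 2 (rule 109): 011100111001
Gen 3 (rule 195): 101101011010
Gen 4 (rule 60): 111011110111
Gen 5 (rule 89): 101010010101
Gen 6 (rule 109): 111110011111
Gen 7 (rule 195): 011110101111
Gen 8 (rule 60): 010001111000
Gen 9 (rule 89): 001101001111
Gen 10 (rule 109): 101111001001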